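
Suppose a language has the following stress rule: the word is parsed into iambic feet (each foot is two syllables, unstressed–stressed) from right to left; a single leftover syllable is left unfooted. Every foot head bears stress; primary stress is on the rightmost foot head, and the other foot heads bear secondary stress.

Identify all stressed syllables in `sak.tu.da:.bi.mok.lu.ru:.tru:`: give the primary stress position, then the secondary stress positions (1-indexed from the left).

primary 8, secondary 2, 4, 6

Parse right to left into iambic (σˈσ) feet: (sak.ˈtu) (da:.ˈbi) (mok.ˈlu) (ru:.ˈtru:).
Foot heads (stressed positions): 2, 4, 6, 8.
End Rule Rightmost: primary stress on the rightmost head = syllable 8.
Secondary stress on 2, 4, 6: sak.ˌtu.da:.ˌbi.mok.ˌlu.ru:.ˈtru:.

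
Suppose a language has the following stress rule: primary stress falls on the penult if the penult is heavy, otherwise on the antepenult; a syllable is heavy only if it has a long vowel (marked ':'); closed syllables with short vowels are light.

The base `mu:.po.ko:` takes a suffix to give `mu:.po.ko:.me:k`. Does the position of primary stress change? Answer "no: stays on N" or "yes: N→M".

yes: 1→3

Base `mu:.po.ko:` (3 syllables):
  Weights: 1 mu: H, 2 po L, 3 ko: H.
  The penult (syllable 2, po) is light, so stress falls on the antepenult (syllable 1, mu:).
  → primary stress on syllable 1.
Suffixed `mu:.po.ko:.me:k` (4 syllables):
  Weights: 2 po L, 3 ko: H, 4 me:k H.
  The penult (syllable 3, ko:) is heavy, so it takes stress.
  → primary stress on syllable 3.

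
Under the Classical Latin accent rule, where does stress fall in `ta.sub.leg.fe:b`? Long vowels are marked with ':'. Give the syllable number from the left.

Classical Latin: stress the penult if heavy (long vowel or closed), else the antepenult.
Weights: 2 sub H, 3 leg H, 4 fe:b H.
The penult (syllable 3, leg) is heavy, so it takes stress.
Stress on syllable 3: ta.sub.ˈleg.fe:b.

3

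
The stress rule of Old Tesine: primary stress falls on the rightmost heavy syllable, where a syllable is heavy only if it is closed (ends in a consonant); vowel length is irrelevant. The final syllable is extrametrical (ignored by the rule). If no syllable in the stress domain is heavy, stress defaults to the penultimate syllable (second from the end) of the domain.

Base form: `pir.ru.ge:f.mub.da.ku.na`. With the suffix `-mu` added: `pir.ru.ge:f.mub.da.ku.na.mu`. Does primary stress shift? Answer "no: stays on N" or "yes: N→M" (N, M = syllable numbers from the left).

no: stays on 4

Base `pir.ru.ge:f.mub.da.ku.na` (7 syllables):
  The final syllable (7, na) is extrametrical; the stress domain is syllables 1–6.
  Weights: 1 pir H, 2 ru L, 3 ge:f H, 4 mub H, 5 da L, 6 ku L.
  Heavy syllables in the domain: 1, 3, 4. The rightmost is syllable 4 (mub).
  → primary stress on syllable 4.
Suffixed `pir.ru.ge:f.mub.da.ku.na.mu` (8 syllables):
  The final syllable (8, mu) is extrametrical; the stress domain is syllables 1–7.
  Weights: 1 pir H, 2 ru L, 3 ge:f H, 4 mub H, 5 da L, 6 ku L, 7 na L.
  Heavy syllables in the domain: 1, 3, 4. The rightmost is syllable 4 (mub).
  → primary stress on syllable 4.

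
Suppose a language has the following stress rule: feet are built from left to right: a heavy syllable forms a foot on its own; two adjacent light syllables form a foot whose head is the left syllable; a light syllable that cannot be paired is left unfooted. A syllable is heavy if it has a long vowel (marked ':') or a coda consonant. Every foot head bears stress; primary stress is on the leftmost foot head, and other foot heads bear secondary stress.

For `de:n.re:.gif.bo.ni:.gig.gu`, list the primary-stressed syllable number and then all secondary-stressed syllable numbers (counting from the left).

primary 1, secondary 2, 3, 5, 6

Weights: 1 de:n H, 2 re: H, 3 gif H, 4 bo L, 5 ni: H, 6 gig H, 7 gu L.
Parse left to right (heavy = foot alone; LL = one foot; stranded L unfooted): (ˈde:n) (ˈre:) (ˈgif) bo (ˈni:) (ˈgig) gu.
Foot heads: 1, 2, 3, 5, 6.
Primary stress on the leftmost head = syllable 1.
Secondary stress on 2, 3, 5, 6: ˈde:n.ˌre:.ˌgif.bo.ˌni:.ˌgig.gu.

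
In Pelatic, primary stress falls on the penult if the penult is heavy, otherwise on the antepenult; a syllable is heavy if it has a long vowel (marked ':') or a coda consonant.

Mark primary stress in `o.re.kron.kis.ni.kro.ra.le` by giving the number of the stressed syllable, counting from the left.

6

Weights: 6 kro L, 7 ra L, 8 le L.
The penult (syllable 7, ra) is light, so stress falls on the antepenult (syllable 6, kro).
Primary stress: syllable 6 → o.re.kron.kis.ni.ˈkro.ra.le.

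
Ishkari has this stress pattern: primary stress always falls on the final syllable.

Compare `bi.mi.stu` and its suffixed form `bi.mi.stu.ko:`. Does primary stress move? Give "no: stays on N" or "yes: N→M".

Base `bi.mi.stu` (3 syllables):
  The word has 3 syllables; the final syllable is syllable 3 (stu).
  → primary stress on syllable 3.
Suffixed `bi.mi.stu.ko:` (4 syllables):
  The word has 4 syllables; the final syllable is syllable 4 (ko:).
  → primary stress on syllable 4.

yes: 3→4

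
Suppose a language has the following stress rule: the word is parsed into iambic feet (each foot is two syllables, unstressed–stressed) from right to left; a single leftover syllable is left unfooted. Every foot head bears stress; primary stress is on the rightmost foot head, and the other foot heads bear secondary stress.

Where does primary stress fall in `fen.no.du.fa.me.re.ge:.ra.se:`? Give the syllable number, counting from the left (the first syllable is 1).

9

Parse right to left into iambic (σˈσ) feet: fen (no.ˈdu) (fa.ˈme) (re.ˈge:) (ra.ˈse:). Syllable 1 is left unfooted.
Foot heads (stressed positions): 3, 5, 7, 9.
End Rule Rightmost: primary stress on the rightmost head = syllable 9.
Primary stress: syllable 9 → fen.no.du.fa.me.re.ge:.ra.ˈse:.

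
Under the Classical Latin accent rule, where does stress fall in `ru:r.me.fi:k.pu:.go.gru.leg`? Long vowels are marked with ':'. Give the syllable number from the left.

Classical Latin: stress the penult if heavy (long vowel or closed), else the antepenult.
Weights: 5 go L, 6 gru L, 7 leg H.
The penult (syllable 6, gru) is light, so stress falls on the antepenult (syllable 5, go).
Stress on syllable 5: ru:r.me.fi:k.pu:.ˈgo.gru.leg.

5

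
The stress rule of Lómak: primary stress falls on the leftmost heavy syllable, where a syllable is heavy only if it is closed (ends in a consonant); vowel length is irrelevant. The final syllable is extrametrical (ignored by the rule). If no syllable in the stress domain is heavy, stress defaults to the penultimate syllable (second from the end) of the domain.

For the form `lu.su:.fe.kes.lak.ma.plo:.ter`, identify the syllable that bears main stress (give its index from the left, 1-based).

The final syllable (8, ter) is extrametrical; the stress domain is syllables 1–7.
Weights: 1 lu L, 2 su: L, 3 fe L, 4 kes H, 5 lak H, 6 ma L, 7 plo: L.
Heavy syllables in the domain: 4, 5. The leftmost is syllable 4 (kes).
Primary stress: syllable 4 → lu.su:.fe.ˈkes.lak.ma.plo:.ter.

4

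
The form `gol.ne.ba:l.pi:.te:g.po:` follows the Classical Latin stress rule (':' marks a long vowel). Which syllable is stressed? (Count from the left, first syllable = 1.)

5

Classical Latin: stress the penult if heavy (long vowel or closed), else the antepenult.
Weights: 4 pi: H, 5 te:g H, 6 po: H.
The penult (syllable 5, te:g) is heavy, so it takes stress.
Stress on syllable 5: gol.ne.ba:l.pi:.ˈte:g.po:.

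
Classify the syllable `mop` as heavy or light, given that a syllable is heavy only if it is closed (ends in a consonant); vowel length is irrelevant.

`mop`: short vowel, closed (coda /p/). Closed (coda /p/) → heavy.

heavy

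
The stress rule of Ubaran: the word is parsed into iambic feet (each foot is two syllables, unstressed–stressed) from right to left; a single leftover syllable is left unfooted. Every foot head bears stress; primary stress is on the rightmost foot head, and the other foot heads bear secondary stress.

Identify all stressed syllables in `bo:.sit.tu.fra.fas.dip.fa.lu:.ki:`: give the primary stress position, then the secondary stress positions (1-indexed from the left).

primary 9, secondary 3, 5, 7

Parse right to left into iambic (σˈσ) feet: bo: (sit.ˈtu) (fra.ˈfas) (dip.ˈfa) (lu:.ˈki:). Syllable 1 is left unfooted.
Foot heads (stressed positions): 3, 5, 7, 9.
End Rule Rightmost: primary stress on the rightmost head = syllable 9.
Secondary stress on 3, 5, 7: bo:.sit.ˌtu.fra.ˌfas.dip.ˌfa.lu:.ˈki:.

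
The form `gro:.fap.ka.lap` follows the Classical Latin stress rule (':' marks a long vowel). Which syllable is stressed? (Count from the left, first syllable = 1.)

2

Classical Latin: stress the penult if heavy (long vowel or closed), else the antepenult.
Weights: 2 fap H, 3 ka L, 4 lap H.
The penult (syllable 3, ka) is light, so stress falls on the antepenult (syllable 2, fap).
Stress on syllable 2: gro:.ˈfap.ka.lap.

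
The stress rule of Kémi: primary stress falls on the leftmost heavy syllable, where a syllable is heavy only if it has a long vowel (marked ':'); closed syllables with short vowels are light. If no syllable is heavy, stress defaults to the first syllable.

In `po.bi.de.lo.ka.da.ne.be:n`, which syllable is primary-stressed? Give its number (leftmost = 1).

8

Weights: 1 po L, 2 bi L, 3 de L, 4 lo L, 5 ka L, 6 da L, 7 ne L, 8 be:n H.
Heavy syllables in the domain: 8. The leftmost is syllable 8 (be:n).
Primary stress: syllable 8 → po.bi.de.lo.ka.da.ne.ˈbe:n.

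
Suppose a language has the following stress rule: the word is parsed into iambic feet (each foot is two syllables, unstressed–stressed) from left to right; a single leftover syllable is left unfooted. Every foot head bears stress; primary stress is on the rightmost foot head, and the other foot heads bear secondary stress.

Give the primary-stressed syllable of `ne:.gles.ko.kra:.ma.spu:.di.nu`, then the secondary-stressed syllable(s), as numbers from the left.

primary 8, secondary 2, 4, 6

Parse left to right into iambic (σˈσ) feet: (ne:.ˈgles) (ko.ˈkra:) (ma.ˈspu:) (di.ˈnu).
Foot heads (stressed positions): 2, 4, 6, 8.
End Rule Rightmost: primary stress on the rightmost head = syllable 8.
Secondary stress on 2, 4, 6: ne:.ˌgles.ko.ˌkra:.ma.ˌspu:.di.ˈnu.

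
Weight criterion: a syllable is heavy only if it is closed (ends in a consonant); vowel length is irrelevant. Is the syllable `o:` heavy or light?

light

`o:`: long vowel, open (no coda). Open (no coda) → light.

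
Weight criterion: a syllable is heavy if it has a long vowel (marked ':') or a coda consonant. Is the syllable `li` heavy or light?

`li`: short vowel, open (no coda). Short vowel, open → light.

light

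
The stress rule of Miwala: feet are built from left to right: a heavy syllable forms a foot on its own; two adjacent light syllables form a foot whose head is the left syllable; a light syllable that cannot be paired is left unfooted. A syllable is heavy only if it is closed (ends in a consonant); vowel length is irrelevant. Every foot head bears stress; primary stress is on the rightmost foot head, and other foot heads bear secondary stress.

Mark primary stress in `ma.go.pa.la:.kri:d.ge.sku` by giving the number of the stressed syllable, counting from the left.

6

Weights: 1 ma L, 2 go L, 3 pa L, 4 la: L, 5 kri:d H, 6 ge L, 7 sku L.
Parse left to right (heavy = foot alone; LL = one foot; stranded L unfooted): (ˈma.go) (ˈpa.la:) (ˈkri:d) (ˈge.sku).
Foot heads: 1, 3, 5, 6.
Primary stress on the rightmost head = syllable 6.
Primary stress: syllable 6 → ma.go.pa.la:.kri:d.ˈge.sku.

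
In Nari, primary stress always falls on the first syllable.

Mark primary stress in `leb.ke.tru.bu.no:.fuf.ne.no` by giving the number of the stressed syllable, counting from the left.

The word has 8 syllables; the first syllable is syllable 1 (leb).
Primary stress: syllable 1 → ˈleb.ke.tru.bu.no:.fuf.ne.no.

1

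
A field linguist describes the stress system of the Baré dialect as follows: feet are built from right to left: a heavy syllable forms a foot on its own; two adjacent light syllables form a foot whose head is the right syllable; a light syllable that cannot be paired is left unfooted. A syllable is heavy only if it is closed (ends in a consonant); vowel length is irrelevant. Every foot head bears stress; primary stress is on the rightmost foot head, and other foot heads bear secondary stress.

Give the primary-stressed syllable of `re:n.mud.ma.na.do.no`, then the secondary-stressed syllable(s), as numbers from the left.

Weights: 1 re:n H, 2 mud H, 3 ma L, 4 na L, 5 do L, 6 no L.
Parse right to left (heavy = foot alone; LL = one foot; stranded L unfooted): (ˈre:n) (ˈmud) (ma.ˈna) (do.ˈno).
Foot heads: 1, 2, 4, 6.
Primary stress on the rightmost head = syllable 6.
Secondary stress on 1, 2, 4: ˌre:n.ˌmud.ma.ˌna.do.ˈno.

primary 6, secondary 1, 2, 4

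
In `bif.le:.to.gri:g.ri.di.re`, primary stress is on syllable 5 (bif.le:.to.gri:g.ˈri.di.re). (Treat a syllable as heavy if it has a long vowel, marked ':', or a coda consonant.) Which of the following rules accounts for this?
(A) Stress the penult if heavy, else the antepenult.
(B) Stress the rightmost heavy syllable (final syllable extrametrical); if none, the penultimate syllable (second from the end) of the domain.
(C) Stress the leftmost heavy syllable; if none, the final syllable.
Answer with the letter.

A

Rule A → syllable 5 ✓.
Rule B → syllable 4 (observed: 5).
Rule C → syllable 1 (observed: 5).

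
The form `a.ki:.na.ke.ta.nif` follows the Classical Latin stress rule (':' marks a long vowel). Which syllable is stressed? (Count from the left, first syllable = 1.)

Classical Latin: stress the penult if heavy (long vowel or closed), else the antepenult.
Weights: 4 ke L, 5 ta L, 6 nif H.
The penult (syllable 5, ta) is light, so stress falls on the antepenult (syllable 4, ke).
Stress on syllable 4: a.ki:.na.ˈke.ta.nif.

4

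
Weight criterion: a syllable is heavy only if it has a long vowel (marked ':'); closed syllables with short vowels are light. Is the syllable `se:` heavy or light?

heavy

`se:`: long vowel, open (no coda). Long vowel → heavy.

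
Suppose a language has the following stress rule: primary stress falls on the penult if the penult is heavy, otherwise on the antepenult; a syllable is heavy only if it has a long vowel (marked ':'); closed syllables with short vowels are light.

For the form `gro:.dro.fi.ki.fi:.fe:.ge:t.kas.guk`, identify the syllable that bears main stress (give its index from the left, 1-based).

7

Weights: 7 ge:t H, 8 kas L, 9 guk L.
The penult (syllable 8, kas) is light, so stress falls on the antepenult (syllable 7, ge:t).
Primary stress: syllable 7 → gro:.dro.fi.ki.fi:.fe:.ˈge:t.kas.guk.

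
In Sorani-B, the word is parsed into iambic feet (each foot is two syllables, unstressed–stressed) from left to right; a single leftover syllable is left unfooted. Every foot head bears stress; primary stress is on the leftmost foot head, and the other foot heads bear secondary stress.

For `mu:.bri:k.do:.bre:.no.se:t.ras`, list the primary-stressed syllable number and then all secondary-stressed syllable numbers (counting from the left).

Parse left to right into iambic (σˈσ) feet: (mu:.ˈbri:k) (do:.ˈbre:) (no.ˈse:t) ras. Syllable 7 is left unfooted.
Foot heads (stressed positions): 2, 4, 6.
End Rule Leftmost: primary stress on the leftmost head = syllable 2.
Secondary stress on 4, 6: mu:.ˈbri:k.do:.ˌbre:.no.ˌse:t.ras.

primary 2, secondary 4, 6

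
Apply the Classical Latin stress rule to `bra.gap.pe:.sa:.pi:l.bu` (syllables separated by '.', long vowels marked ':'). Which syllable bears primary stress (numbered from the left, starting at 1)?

5

Classical Latin: stress the penult if heavy (long vowel or closed), else the antepenult.
Weights: 4 sa: H, 5 pi:l H, 6 bu L.
The penult (syllable 5, pi:l) is heavy, so it takes stress.
Stress on syllable 5: bra.gap.pe:.sa:.ˈpi:l.bu.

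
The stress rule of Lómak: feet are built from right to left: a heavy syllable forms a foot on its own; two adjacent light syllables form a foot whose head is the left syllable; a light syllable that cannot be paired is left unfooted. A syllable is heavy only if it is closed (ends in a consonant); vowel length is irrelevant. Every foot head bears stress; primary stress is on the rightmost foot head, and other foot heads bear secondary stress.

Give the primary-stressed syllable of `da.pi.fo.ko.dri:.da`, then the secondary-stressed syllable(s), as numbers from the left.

Weights: 1 da L, 2 pi L, 3 fo L, 4 ko L, 5 dri: L, 6 da L.
Parse right to left (heavy = foot alone; LL = one foot; stranded L unfooted): (ˈda.pi) (ˈfo.ko) (ˈdri:.da).
Foot heads: 1, 3, 5.
Primary stress on the rightmost head = syllable 5.
Secondary stress on 1, 3: ˌda.pi.ˌfo.ko.ˈdri:.da.

primary 5, secondary 1, 3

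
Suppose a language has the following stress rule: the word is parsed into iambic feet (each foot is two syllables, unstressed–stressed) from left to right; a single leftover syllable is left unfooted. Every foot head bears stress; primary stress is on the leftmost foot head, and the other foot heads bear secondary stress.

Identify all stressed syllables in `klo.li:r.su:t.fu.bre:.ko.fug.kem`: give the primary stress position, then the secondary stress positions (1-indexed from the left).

primary 2, secondary 4, 6, 8

Parse left to right into iambic (σˈσ) feet: (klo.ˈli:r) (su:t.ˈfu) (bre:.ˈko) (fug.ˈkem).
Foot heads (stressed positions): 2, 4, 6, 8.
End Rule Leftmost: primary stress on the leftmost head = syllable 2.
Secondary stress on 4, 6, 8: klo.ˈli:r.su:t.ˌfu.bre:.ˌko.fug.ˌkem.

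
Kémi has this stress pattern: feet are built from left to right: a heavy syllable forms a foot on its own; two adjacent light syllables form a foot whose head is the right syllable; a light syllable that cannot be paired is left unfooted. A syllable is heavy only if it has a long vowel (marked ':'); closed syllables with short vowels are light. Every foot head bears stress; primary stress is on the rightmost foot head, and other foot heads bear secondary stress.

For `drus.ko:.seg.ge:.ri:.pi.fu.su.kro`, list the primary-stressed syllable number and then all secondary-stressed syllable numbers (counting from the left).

Weights: 1 drus L, 2 ko: H, 3 seg L, 4 ge: H, 5 ri: H, 6 pi L, 7 fu L, 8 su L, 9 kro L.
Parse left to right (heavy = foot alone; LL = one foot; stranded L unfooted): drus (ˈko:) seg (ˈge:) (ˈri:) (pi.ˈfu) (su.ˈkro).
Foot heads: 2, 4, 5, 7, 9.
Primary stress on the rightmost head = syllable 9.
Secondary stress on 2, 4, 5, 7: drus.ˌko:.seg.ˌge:.ˌri:.pi.ˌfu.su.ˈkro.

primary 9, secondary 2, 4, 5, 7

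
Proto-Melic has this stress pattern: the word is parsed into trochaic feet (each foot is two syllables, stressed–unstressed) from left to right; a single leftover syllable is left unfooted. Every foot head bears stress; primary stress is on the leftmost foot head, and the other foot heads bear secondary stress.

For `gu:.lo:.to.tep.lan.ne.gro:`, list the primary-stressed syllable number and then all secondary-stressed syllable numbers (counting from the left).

primary 1, secondary 3, 5

Parse left to right into trochaic (ˈσσ) feet: (ˈgu:.lo:) (ˈto.tep) (ˈlan.ne) gro:. Syllable 7 is left unfooted.
Foot heads (stressed positions): 1, 3, 5.
End Rule Leftmost: primary stress on the leftmost head = syllable 1.
Secondary stress on 3, 5: ˈgu:.lo:.ˌto.tep.ˌlan.ne.gro:.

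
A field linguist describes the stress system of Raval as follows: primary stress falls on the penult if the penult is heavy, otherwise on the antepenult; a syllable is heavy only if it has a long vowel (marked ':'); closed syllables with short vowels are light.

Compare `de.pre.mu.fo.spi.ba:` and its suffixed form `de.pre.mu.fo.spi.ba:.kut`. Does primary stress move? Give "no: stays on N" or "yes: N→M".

yes: 4→6

Base `de.pre.mu.fo.spi.ba:` (6 syllables):
  Weights: 4 fo L, 5 spi L, 6 ba: H.
  The penult (syllable 5, spi) is light, so stress falls on the antepenult (syllable 4, fo).
  → primary stress on syllable 4.
Suffixed `de.pre.mu.fo.spi.ba:.kut` (7 syllables):
  Weights: 5 spi L, 6 ba: H, 7 kut L.
  The penult (syllable 6, ba:) is heavy, so it takes stress.
  → primary stress on syllable 6.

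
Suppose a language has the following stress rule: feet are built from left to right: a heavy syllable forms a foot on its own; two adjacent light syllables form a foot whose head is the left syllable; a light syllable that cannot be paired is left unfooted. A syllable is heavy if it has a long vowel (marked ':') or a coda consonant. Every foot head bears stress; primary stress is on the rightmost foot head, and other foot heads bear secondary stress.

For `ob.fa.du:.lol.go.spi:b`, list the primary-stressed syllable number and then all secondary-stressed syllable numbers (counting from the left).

primary 6, secondary 1, 3, 4

Weights: 1 ob H, 2 fa L, 3 du: H, 4 lol H, 5 go L, 6 spi:b H.
Parse left to right (heavy = foot alone; LL = one foot; stranded L unfooted): (ˈob) fa (ˈdu:) (ˈlol) go (ˈspi:b).
Foot heads: 1, 3, 4, 6.
Primary stress on the rightmost head = syllable 6.
Secondary stress on 1, 3, 4: ˌob.fa.ˌdu:.ˌlol.go.ˈspi:b.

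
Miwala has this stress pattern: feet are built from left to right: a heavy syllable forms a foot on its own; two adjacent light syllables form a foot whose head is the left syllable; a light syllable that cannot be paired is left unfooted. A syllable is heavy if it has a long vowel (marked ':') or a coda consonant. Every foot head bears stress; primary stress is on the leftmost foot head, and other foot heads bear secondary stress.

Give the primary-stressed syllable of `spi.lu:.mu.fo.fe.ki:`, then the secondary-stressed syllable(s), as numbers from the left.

primary 2, secondary 3, 6

Weights: 1 spi L, 2 lu: H, 3 mu L, 4 fo L, 5 fe L, 6 ki: H.
Parse left to right (heavy = foot alone; LL = one foot; stranded L unfooted): spi (ˈlu:) (ˈmu.fo) fe (ˈki:).
Foot heads: 2, 3, 6.
Primary stress on the leftmost head = syllable 2.
Secondary stress on 3, 6: spi.ˈlu:.ˌmu.fo.fe.ˌki:.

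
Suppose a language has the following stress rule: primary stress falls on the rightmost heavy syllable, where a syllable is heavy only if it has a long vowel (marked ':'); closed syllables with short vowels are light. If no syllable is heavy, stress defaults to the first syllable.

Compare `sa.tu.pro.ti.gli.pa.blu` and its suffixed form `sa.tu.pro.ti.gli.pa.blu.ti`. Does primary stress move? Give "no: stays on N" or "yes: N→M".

Base `sa.tu.pro.ti.gli.pa.blu` (7 syllables):
  Weights: 1 sa L, 2 tu L, 3 pro L, 4 ti L, 5 gli L, 6 pa L, 7 blu L.
  No heavy syllable in the domain; default to the first syllable = syllable 1.
  → primary stress on syllable 1.
Suffixed `sa.tu.pro.ti.gli.pa.blu.ti` (8 syllables):
  Weights: 1 sa L, 2 tu L, 3 pro L, 4 ti L, 5 gli L, 6 pa L, 7 blu L, 8 ti L.
  No heavy syllable in the domain; default to the first syllable = syllable 1.
  → primary stress on syllable 1.

no: stays on 1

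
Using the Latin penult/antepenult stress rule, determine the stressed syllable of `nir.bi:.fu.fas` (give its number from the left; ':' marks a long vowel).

2

Classical Latin: stress the penult if heavy (long vowel or closed), else the antepenult.
Weights: 2 bi: H, 3 fu L, 4 fas H.
The penult (syllable 3, fu) is light, so stress falls on the antepenult (syllable 2, bi:).
Stress on syllable 2: nir.ˈbi:.fu.fas.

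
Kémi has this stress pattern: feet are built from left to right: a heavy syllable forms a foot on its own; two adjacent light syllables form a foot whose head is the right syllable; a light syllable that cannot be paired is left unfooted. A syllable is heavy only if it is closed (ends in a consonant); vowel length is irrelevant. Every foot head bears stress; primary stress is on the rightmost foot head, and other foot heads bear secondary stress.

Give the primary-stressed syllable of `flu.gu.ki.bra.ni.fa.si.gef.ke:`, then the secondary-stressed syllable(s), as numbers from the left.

Weights: 1 flu L, 2 gu L, 3 ki L, 4 bra L, 5 ni L, 6 fa L, 7 si L, 8 gef H, 9 ke: L.
Parse left to right (heavy = foot alone; LL = one foot; stranded L unfooted): (flu.ˈgu) (ki.ˈbra) (ni.ˈfa) si (ˈgef) ke:.
Foot heads: 2, 4, 6, 8.
Primary stress on the rightmost head = syllable 8.
Secondary stress on 2, 4, 6: flu.ˌgu.ki.ˌbra.ni.ˌfa.si.ˈgef.ke:.

primary 8, secondary 2, 4, 6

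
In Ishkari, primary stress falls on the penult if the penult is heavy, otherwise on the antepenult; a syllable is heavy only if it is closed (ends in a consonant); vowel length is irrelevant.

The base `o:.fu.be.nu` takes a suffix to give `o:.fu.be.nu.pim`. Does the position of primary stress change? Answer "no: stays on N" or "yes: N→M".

yes: 2→3

Base `o:.fu.be.nu` (4 syllables):
  Weights: 2 fu L, 3 be L, 4 nu L.
  The penult (syllable 3, be) is light, so stress falls on the antepenult (syllable 2, fu).
  → primary stress on syllable 2.
Suffixed `o:.fu.be.nu.pim` (5 syllables):
  Weights: 3 be L, 4 nu L, 5 pim H.
  The penult (syllable 4, nu) is light, so stress falls on the antepenult (syllable 3, be).
  → primary stress on syllable 3.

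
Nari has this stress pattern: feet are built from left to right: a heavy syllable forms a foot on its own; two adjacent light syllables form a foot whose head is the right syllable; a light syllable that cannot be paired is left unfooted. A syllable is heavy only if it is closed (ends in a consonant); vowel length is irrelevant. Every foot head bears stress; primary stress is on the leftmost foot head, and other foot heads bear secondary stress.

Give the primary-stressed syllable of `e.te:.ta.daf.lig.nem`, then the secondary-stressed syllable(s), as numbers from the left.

Weights: 1 e L, 2 te: L, 3 ta L, 4 daf H, 5 lig H, 6 nem H.
Parse left to right (heavy = foot alone; LL = one foot; stranded L unfooted): (e.ˈte:) ta (ˈdaf) (ˈlig) (ˈnem).
Foot heads: 2, 4, 5, 6.
Primary stress on the leftmost head = syllable 2.
Secondary stress on 4, 5, 6: e.ˈte:.ta.ˌdaf.ˌlig.ˌnem.

primary 2, secondary 4, 5, 6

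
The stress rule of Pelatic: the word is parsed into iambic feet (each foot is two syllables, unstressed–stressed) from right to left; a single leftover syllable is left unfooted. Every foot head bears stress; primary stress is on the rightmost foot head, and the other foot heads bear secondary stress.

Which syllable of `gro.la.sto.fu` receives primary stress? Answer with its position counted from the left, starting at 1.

Parse right to left into iambic (σˈσ) feet: (gro.ˈla) (sto.ˈfu).
Foot heads (stressed positions): 2, 4.
End Rule Rightmost: primary stress on the rightmost head = syllable 4.
Primary stress: syllable 4 → gro.la.sto.ˈfu.

4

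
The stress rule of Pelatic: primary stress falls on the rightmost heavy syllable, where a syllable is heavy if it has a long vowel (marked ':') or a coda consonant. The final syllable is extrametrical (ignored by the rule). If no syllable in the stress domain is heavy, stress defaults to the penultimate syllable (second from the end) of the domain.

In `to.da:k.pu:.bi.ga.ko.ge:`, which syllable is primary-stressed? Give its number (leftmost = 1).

3

The final syllable (7, ge:) is extrametrical; the stress domain is syllables 1–6.
Weights: 1 to L, 2 da:k H, 3 pu: H, 4 bi L, 5 ga L, 6 ko L.
Heavy syllables in the domain: 2, 3. The rightmost is syllable 3 (pu:).
Primary stress: syllable 3 → to.da:k.ˈpu:.bi.ga.ko.ge:.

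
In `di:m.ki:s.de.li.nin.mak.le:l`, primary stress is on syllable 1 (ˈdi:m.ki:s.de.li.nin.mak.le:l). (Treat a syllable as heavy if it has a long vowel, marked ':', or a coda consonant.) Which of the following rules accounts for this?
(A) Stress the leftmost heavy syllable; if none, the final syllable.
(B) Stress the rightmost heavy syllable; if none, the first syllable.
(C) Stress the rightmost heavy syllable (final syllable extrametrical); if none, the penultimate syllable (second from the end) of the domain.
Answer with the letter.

A

Rule A → syllable 1 ✓.
Rule B → syllable 7 (observed: 1).
Rule C → syllable 6 (observed: 1).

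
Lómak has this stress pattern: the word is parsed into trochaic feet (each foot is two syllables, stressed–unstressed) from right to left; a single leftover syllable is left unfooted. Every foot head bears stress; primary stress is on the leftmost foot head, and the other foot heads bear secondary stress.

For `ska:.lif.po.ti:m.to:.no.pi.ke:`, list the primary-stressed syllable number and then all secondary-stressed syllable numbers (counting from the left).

primary 1, secondary 3, 5, 7

Parse right to left into trochaic (ˈσσ) feet: (ˈska:.lif) (ˈpo.ti:m) (ˈto:.no) (ˈpi.ke:).
Foot heads (stressed positions): 1, 3, 5, 7.
End Rule Leftmost: primary stress on the leftmost head = syllable 1.
Secondary stress on 3, 5, 7: ˈska:.lif.ˌpo.ti:m.ˌto:.no.ˌpi.ke:.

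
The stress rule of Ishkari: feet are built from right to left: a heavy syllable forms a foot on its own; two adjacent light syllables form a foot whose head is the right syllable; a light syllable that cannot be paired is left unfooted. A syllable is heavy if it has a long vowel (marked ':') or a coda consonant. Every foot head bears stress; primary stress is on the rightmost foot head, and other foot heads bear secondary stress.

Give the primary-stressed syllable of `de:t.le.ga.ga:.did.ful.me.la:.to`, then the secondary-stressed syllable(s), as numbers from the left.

primary 8, secondary 1, 3, 4, 5, 6

Weights: 1 de:t H, 2 le L, 3 ga L, 4 ga: H, 5 did H, 6 ful H, 7 me L, 8 la: H, 9 to L.
Parse right to left (heavy = foot alone; LL = one foot; stranded L unfooted): (ˈde:t) (le.ˈga) (ˈga:) (ˈdid) (ˈful) me (ˈla:) to.
Foot heads: 1, 3, 4, 5, 6, 8.
Primary stress on the rightmost head = syllable 8.
Secondary stress on 1, 3, 4, 5, 6: ˌde:t.le.ˌga.ˌga:.ˌdid.ˌful.me.ˈla:.to.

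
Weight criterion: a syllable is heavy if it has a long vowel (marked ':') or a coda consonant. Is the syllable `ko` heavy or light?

`ko`: short vowel, open (no coda). Short vowel, open → light.

light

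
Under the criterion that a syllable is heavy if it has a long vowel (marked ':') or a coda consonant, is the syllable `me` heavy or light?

light

`me`: short vowel, open (no coda). Short vowel, open → light.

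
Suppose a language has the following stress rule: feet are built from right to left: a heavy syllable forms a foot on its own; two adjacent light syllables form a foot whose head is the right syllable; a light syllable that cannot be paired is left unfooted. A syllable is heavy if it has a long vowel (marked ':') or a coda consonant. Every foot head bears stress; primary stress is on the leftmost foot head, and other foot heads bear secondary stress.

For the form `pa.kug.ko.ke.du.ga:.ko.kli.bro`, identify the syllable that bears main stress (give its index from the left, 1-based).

2

Weights: 1 pa L, 2 kug H, 3 ko L, 4 ke L, 5 du L, 6 ga: H, 7 ko L, 8 kli L, 9 bro L.
Parse right to left (heavy = foot alone; LL = one foot; stranded L unfooted): pa (ˈkug) ko (ke.ˈdu) (ˈga:) ko (kli.ˈbro).
Foot heads: 2, 5, 6, 9.
Primary stress on the leftmost head = syllable 2.
Primary stress: syllable 2 → pa.ˈkug.ko.ke.du.ga:.ko.kli.bro.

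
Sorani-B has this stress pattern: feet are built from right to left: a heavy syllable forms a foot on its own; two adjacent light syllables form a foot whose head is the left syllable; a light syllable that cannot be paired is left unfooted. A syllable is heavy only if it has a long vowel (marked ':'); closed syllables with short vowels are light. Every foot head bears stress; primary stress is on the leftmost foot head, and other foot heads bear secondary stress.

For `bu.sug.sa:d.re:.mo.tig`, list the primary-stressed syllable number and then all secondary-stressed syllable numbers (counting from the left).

primary 1, secondary 3, 4, 5

Weights: 1 bu L, 2 sug L, 3 sa:d H, 4 re: H, 5 mo L, 6 tig L.
Parse right to left (heavy = foot alone; LL = one foot; stranded L unfooted): (ˈbu.sug) (ˈsa:d) (ˈre:) (ˈmo.tig).
Foot heads: 1, 3, 4, 5.
Primary stress on the leftmost head = syllable 1.
Secondary stress on 3, 4, 5: ˈbu.sug.ˌsa:d.ˌre:.ˌmo.tig.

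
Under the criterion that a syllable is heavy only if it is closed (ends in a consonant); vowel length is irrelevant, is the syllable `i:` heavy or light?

light

`i:`: long vowel, open (no coda). Open (no coda) → light.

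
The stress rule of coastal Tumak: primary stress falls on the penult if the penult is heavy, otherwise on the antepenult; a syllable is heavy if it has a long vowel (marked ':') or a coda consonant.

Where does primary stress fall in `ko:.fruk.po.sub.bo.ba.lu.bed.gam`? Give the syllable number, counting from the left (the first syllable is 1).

8

Weights: 7 lu L, 8 bed H, 9 gam H.
The penult (syllable 8, bed) is heavy, so it takes stress.
Primary stress: syllable 8 → ko:.fruk.po.sub.bo.ba.lu.ˈbed.gam.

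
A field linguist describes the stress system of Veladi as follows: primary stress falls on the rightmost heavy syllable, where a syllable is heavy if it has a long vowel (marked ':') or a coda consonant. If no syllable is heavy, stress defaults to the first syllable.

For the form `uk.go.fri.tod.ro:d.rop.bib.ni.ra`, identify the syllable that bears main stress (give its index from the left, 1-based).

7

Weights: 1 uk H, 2 go L, 3 fri L, 4 tod H, 5 ro:d H, 6 rop H, 7 bib H, 8 ni L, 9 ra L.
Heavy syllables in the domain: 1, 4, 5, 6, 7. The rightmost is syllable 7 (bib).
Primary stress: syllable 7 → uk.go.fri.tod.ro:d.rop.ˈbib.ni.ra.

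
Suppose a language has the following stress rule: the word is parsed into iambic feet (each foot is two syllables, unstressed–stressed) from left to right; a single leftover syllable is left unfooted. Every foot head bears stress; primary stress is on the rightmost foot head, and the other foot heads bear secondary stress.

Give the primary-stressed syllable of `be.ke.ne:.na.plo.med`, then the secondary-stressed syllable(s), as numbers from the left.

primary 6, secondary 2, 4

Parse left to right into iambic (σˈσ) feet: (be.ˈke) (ne:.ˈna) (plo.ˈmed).
Foot heads (stressed positions): 2, 4, 6.
End Rule Rightmost: primary stress on the rightmost head = syllable 6.
Secondary stress on 2, 4: be.ˌke.ne:.ˌna.plo.ˈmed.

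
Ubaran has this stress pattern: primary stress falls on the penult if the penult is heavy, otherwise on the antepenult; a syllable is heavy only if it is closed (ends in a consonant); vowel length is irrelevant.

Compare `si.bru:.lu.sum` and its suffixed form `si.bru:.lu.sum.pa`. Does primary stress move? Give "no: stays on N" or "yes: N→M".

yes: 2→4

Base `si.bru:.lu.sum` (4 syllables):
  Weights: 2 bru: L, 3 lu L, 4 sum H.
  The penult (syllable 3, lu) is light, so stress falls on the antepenult (syllable 2, bru:).
  → primary stress on syllable 2.
Suffixed `si.bru:.lu.sum.pa` (5 syllables):
  Weights: 3 lu L, 4 sum H, 5 pa L.
  The penult (syllable 4, sum) is heavy, so it takes stress.
  → primary stress on syllable 4.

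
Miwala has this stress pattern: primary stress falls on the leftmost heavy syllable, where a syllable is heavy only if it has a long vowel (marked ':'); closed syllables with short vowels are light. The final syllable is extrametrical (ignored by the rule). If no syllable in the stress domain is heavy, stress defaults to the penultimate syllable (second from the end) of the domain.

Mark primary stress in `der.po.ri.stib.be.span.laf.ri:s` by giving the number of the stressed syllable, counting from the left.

The final syllable (8, ri:s) is extrametrical; the stress domain is syllables 1–7.
Weights: 1 der L, 2 po L, 3 ri L, 4 stib L, 5 be L, 6 span L, 7 laf L.
No heavy syllable in the domain; default to the penultimate syllable (second from the end) of the domain = syllable 6.
Primary stress: syllable 6 → der.po.ri.stib.be.ˈspan.laf.ri:s.

6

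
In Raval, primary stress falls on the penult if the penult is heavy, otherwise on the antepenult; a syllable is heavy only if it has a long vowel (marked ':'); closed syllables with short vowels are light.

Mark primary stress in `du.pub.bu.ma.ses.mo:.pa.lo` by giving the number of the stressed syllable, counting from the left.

6

Weights: 6 mo: H, 7 pa L, 8 lo L.
The penult (syllable 7, pa) is light, so stress falls on the antepenult (syllable 6, mo:).
Primary stress: syllable 6 → du.pub.bu.ma.ses.ˈmo:.pa.lo.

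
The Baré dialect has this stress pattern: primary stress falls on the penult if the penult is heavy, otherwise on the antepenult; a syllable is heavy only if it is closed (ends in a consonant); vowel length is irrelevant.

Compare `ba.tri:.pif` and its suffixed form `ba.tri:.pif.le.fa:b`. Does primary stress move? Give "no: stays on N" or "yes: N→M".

Base `ba.tri:.pif` (3 syllables):
  Weights: 1 ba L, 2 tri: L, 3 pif H.
  The penult (syllable 2, tri:) is light, so stress falls on the antepenult (syllable 1, ba).
  → primary stress on syllable 1.
Suffixed `ba.tri:.pif.le.fa:b` (5 syllables):
  Weights: 3 pif H, 4 le L, 5 fa:b H.
  The penult (syllable 4, le) is light, so stress falls on the antepenult (syllable 3, pif).
  → primary stress on syllable 3.

yes: 1→3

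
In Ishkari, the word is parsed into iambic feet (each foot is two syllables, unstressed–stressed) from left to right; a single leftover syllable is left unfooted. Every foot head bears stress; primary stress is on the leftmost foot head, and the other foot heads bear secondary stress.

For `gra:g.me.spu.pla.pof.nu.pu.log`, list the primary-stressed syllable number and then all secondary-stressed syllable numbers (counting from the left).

Parse left to right into iambic (σˈσ) feet: (gra:g.ˈme) (spu.ˈpla) (pof.ˈnu) (pu.ˈlog).
Foot heads (stressed positions): 2, 4, 6, 8.
End Rule Leftmost: primary stress on the leftmost head = syllable 2.
Secondary stress on 4, 6, 8: gra:g.ˈme.spu.ˌpla.pof.ˌnu.pu.ˌlog.

primary 2, secondary 4, 6, 8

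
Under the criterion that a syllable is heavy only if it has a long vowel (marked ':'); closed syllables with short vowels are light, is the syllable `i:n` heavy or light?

heavy

`i:n`: long vowel, closed (coda /n/). Long vowel → heavy.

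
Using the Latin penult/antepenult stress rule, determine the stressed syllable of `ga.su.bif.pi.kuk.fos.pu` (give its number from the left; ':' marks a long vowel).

6

Classical Latin: stress the penult if heavy (long vowel or closed), else the antepenult.
Weights: 5 kuk H, 6 fos H, 7 pu L.
The penult (syllable 6, fos) is heavy, so it takes stress.
Stress on syllable 6: ga.su.bif.pi.kuk.ˈfos.pu.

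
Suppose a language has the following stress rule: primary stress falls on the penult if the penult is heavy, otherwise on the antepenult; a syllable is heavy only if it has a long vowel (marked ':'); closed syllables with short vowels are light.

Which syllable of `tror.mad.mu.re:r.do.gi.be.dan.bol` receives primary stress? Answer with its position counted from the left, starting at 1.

7

Weights: 7 be L, 8 dan L, 9 bol L.
The penult (syllable 8, dan) is light, so stress falls on the antepenult (syllable 7, be).
Primary stress: syllable 7 → tror.mad.mu.re:r.do.gi.ˈbe.dan.bol.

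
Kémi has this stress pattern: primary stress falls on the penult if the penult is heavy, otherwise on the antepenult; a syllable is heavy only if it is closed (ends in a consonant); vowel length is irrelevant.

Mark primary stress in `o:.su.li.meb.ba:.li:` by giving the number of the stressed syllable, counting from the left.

Weights: 4 meb H, 5 ba: L, 6 li: L.
The penult (syllable 5, ba:) is light, so stress falls on the antepenult (syllable 4, meb).
Primary stress: syllable 4 → o:.su.li.ˈmeb.ba:.li:.

4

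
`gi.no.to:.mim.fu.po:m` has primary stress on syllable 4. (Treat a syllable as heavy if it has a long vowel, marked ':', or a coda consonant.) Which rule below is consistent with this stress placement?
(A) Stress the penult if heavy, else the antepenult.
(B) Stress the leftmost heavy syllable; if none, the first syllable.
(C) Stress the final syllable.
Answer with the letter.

A

Rule A → syllable 4 ✓.
Rule B → syllable 3 (observed: 4).
Rule C → syllable 6 (observed: 4).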